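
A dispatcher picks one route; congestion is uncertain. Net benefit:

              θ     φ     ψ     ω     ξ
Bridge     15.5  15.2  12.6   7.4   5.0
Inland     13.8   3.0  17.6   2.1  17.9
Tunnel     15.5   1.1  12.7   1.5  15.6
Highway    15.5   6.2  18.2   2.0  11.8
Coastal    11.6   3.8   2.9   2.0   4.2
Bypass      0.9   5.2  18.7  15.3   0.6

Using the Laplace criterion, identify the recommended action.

Bridge

Row averages: Bridge=11.14, Inland=10.88, Tunnel=9.28, Highway=10.74, Coastal=4.9, Bypass=8.14
Highest average = 11.14 → Bridge.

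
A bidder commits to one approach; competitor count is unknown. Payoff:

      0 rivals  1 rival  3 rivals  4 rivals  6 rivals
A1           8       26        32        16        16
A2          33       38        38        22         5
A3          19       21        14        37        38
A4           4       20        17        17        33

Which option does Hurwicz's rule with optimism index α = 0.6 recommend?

A3

A1: 0.6·32 + 0.4·8 = 22.4
A2: 0.6·38 + 0.4·5 = 24.8
A3: 0.6·38 + 0.4·14 = 28.4
A4: 0.6·33 + 0.4·4 = 21.4
Highest Hurwicz score = 28.4 → A3.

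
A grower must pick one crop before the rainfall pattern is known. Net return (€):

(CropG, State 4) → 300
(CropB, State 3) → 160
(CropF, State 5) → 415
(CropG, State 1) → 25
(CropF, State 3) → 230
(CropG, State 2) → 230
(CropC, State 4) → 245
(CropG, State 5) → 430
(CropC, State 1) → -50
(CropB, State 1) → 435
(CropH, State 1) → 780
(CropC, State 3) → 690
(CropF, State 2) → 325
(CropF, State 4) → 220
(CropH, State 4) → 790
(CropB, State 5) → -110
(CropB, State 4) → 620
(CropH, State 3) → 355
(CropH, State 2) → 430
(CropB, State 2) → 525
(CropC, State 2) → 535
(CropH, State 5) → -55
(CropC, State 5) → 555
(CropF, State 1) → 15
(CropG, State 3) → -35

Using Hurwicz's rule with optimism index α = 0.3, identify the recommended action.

CropH

CropH: 0.3·790 + 0.7·(-55) = 198.5
CropG: 0.3·430 + 0.7·(-35) = 104.5
CropB: 0.3·620 + 0.7·(-110) = 109
CropF: 0.3·415 + 0.7·15 = 135
CropC: 0.3·690 + 0.7·(-50) = 172
Highest Hurwicz score = 198.5 → CropH.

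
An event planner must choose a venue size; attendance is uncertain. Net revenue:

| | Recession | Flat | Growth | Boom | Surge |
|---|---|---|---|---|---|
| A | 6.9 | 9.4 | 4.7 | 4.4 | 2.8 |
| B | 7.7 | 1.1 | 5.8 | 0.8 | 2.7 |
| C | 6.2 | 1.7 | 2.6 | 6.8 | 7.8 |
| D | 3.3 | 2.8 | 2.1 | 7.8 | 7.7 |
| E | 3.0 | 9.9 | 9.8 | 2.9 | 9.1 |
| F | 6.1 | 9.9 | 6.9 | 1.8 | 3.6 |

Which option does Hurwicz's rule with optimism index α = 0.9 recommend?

E

A: 0.9·9.4 + 0.1·2.8 = 8.74
B: 0.9·7.7 + 0.1·0.8 = 7.01
C: 0.9·7.8 + 0.1·1.7 = 7.19
D: 0.9·7.8 + 0.1·2.1 = 7.23
E: 0.9·9.9 + 0.1·2.9 = 9.2
F: 0.9·9.9 + 0.1·1.8 = 9.09
Highest Hurwicz score = 9.2 → E.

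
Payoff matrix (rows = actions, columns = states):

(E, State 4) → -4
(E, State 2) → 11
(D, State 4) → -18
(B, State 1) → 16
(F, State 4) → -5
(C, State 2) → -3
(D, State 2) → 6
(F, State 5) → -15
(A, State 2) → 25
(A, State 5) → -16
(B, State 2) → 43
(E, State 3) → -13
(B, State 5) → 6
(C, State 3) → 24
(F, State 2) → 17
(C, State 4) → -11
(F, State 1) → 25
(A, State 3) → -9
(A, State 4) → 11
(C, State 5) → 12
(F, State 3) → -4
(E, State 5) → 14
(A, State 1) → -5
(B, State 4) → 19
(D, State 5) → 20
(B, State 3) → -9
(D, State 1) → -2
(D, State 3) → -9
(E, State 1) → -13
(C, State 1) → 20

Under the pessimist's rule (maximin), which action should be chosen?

B

Row minima: A=-16, B=-9, C=-11, D=-18, E=-13, F=-15
Best worst-case = -9 → B.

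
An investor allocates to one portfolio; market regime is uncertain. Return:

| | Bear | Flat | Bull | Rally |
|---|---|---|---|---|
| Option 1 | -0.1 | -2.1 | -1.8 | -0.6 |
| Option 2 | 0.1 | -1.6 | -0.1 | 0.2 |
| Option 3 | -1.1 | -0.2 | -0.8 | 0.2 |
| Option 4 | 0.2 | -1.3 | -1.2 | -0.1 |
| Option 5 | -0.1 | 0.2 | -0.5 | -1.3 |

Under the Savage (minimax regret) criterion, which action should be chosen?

Column bests: Bear=0.2, Flat=0.2, Bull=-0.1, Rally=0.2.
Option 1 regrets: 0.3, 2.3, 1.7, 0.8 → max 2.3
Option 2 regrets: 0.1, 1.8, 0.0, 0.0 → max 1.8
Option 3 regrets: 1.3, 0.4, 0.7, 0.0 → max 1.3
Option 4 regrets: 0.0, 1.5, 1.1, 0.3 → max 1.5
Option 5 regrets: 0.3, 0.0, 0.4, 1.5 → max 1.5
Smallest max regret = 1.3 → Option 3.

Option 3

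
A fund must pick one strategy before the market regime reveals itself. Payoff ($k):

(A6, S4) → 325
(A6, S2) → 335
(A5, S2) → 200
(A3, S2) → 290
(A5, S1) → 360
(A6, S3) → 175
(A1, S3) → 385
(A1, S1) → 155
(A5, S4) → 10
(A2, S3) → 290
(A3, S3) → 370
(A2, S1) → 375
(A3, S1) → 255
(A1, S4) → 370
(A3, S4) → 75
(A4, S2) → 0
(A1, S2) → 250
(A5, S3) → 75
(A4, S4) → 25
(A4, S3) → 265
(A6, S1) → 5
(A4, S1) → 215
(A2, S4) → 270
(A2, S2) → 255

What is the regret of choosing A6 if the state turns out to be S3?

Best payoff under S3 is 385.
Regret = 385 − 175 = 210.

210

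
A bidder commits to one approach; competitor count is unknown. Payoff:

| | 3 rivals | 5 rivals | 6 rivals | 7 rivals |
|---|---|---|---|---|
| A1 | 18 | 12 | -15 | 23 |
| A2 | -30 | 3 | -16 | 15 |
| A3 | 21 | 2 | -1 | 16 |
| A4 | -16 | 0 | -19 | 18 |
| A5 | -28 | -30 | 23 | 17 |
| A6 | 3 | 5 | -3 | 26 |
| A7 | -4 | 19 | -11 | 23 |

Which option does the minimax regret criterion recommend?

Column bests: 3 rivals=21, 5 rivals=19, 6 rivals=23, 7 rivals=26.
A1 regrets: 3, 7, 38, 3 → max 38
A2 regrets: 51, 16, 39, 11 → max 51
A3 regrets: 0, 17, 24, 10 → max 24
A4 regrets: 37, 19, 42, 8 → max 42
A5 regrets: 49, 49, 0, 9 → max 49
A6 regrets: 18, 14, 26, 0 → max 26
A7 regrets: 25, 0, 34, 3 → max 34
Smallest max regret = 24 → A3.

A3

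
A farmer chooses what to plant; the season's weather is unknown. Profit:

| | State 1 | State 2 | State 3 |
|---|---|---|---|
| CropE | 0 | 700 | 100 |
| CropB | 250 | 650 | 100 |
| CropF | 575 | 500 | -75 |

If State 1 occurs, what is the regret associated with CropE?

575

Best payoff under State 1 is 575.
Regret = 575 − 0 = 575.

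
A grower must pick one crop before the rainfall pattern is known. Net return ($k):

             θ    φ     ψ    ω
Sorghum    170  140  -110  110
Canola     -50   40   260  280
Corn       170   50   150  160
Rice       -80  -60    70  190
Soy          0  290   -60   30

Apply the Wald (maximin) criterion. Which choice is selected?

Row minima: Sorghum=-110, Canola=-50, Corn=50, Rice=-80, Soy=-60
Best worst-case = 50 → Corn.

Corn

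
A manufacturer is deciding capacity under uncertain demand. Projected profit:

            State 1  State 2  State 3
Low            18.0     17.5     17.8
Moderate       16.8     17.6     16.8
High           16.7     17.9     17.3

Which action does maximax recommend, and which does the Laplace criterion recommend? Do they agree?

maximax → Low; laplace → Low (agree)

Row maxima: Low=18.0, Moderate=17.6, High=17.9
Best best-case = 18.0 → Low.
Row averages: Low=533/30, Moderate=256/15, High=17.3
Highest average = 533/30 → Low.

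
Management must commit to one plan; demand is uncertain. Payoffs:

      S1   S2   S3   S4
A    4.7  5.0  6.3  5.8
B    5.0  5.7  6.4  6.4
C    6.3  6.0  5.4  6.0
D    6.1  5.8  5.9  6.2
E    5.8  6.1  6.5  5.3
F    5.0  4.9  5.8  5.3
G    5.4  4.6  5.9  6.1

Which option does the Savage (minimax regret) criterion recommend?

D

Column bests: S1=6.3, S2=6.1, S3=6.5, S4=6.4.
A regrets: 1.6, 1.1, 0.2, 0.6 → max 1.6
B regrets: 1.3, 0.4, 0.1, 0.0 → max 1.3
C regrets: 0.0, 0.1, 1.1, 0.4 → max 1.1
D regrets: 0.2, 0.3, 0.6, 0.2 → max 0.6
E regrets: 0.5, 0.0, 0.0, 1.1 → max 1.1
F regrets: 1.3, 1.2, 0.7, 1.1 → max 1.3
G regrets: 0.9, 1.5, 0.6, 0.3 → max 1.5
Smallest max regret = 0.6 → D.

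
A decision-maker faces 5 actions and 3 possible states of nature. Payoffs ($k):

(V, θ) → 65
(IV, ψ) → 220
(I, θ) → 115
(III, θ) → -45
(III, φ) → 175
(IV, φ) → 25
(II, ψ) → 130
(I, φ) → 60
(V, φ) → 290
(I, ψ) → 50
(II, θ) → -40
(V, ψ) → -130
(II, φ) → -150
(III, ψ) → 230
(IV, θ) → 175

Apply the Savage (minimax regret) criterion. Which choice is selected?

III

Column bests: θ=175, φ=290, ψ=230.
I regrets: 60, 230, 180 → max 230
II regrets: 215, 440, 100 → max 440
III regrets: 220, 115, 0 → max 220
IV regrets: 0, 265, 10 → max 265
V regrets: 110, 0, 360 → max 360
Smallest max regret = 220 → III.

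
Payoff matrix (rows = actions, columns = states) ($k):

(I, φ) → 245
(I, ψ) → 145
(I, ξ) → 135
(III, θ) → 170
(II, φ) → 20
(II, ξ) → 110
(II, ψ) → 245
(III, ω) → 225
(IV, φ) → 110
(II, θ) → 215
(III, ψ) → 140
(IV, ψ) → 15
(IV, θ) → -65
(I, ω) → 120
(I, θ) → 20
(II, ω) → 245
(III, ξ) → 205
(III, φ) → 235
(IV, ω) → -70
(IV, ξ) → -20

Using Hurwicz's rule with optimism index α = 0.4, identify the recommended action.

III

I: 0.4·245 + 0.6·20 = 110
II: 0.4·245 + 0.6·20 = 110
III: 0.4·235 + 0.6·140 = 178
IV: 0.4·110 + 0.6·(-70) = 2
Highest Hurwicz score = 178 → III.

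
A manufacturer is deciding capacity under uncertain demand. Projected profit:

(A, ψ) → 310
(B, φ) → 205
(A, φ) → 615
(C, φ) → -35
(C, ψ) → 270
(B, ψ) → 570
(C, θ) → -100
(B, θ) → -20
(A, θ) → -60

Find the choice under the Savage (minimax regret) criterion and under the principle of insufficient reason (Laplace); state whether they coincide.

minimax regret → A; laplace → A (agree)

Column bests: θ=-20, φ=615, ψ=570.
A regrets: 40, 0, 260 → max 260
B regrets: 0, 410, 0 → max 410
C regrets: 80, 650, 300 → max 650
Smallest max regret = 260 → A.
Row averages: A=865/3, B=755/3, C=45
Highest average = 865/3 → A.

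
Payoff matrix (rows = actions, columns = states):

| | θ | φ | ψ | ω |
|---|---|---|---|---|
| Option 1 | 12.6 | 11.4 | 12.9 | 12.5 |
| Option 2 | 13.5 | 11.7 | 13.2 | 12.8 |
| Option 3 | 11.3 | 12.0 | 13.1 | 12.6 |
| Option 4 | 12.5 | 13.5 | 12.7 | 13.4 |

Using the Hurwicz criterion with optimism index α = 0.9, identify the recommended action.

Option 4

Option 1: 0.9·12.9 + 0.1·11.4 = 12.75
Option 2: 0.9·13.5 + 0.1·11.7 = 13.32
Option 3: 0.9·13.1 + 0.1·11.3 = 12.92
Option 4: 0.9·13.5 + 0.1·12.5 = 13.4
Highest Hurwicz score = 13.4 → Option 4.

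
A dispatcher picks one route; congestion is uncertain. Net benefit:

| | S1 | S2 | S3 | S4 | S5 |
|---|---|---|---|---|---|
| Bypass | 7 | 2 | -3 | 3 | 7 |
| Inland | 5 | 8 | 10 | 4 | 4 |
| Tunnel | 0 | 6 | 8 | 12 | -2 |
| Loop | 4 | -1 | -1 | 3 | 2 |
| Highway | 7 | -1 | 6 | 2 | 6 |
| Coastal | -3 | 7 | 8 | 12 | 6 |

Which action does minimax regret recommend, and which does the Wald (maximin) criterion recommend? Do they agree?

minimax regret → Inland; maximin → Inland (agree)

Column bests: S1=7, S2=8, S3=10, S4=12, S5=7.
Bypass regrets: 0, 6, 13, 9, 0 → max 13
Inland regrets: 2, 0, 0, 8, 3 → max 8
Tunnel regrets: 7, 2, 2, 0, 9 → max 9
Loop regrets: 3, 9, 11, 9, 5 → max 11
Highway regrets: 0, 9, 4, 10, 1 → max 10
Coastal regrets: 10, 1, 2, 0, 1 → max 10
Smallest max regret = 8 → Inland.
Row minima: Bypass=-3, Inland=4, Tunnel=-2, Loop=-1, Highway=-1, Coastal=-3
Best worst-case = 4 → Inland.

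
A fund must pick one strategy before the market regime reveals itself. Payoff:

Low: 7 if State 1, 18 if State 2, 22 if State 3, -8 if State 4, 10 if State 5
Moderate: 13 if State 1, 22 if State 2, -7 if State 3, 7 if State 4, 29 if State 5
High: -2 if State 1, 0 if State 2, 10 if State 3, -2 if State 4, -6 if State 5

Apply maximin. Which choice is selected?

Row minima: Low=-8, Moderate=-7, High=-6
Best worst-case = -6 → High.

High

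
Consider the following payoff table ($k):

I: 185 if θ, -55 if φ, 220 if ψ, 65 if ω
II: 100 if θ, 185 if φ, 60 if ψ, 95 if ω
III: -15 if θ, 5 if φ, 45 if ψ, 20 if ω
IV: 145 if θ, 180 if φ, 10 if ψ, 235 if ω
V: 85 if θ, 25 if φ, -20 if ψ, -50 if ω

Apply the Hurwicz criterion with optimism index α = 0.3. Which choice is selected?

I: 0.3·220 + 0.7·(-55) = 27.5
II: 0.3·185 + 0.7·60 = 97.5
III: 0.3·45 + 0.7·(-15) = 3
IV: 0.3·235 + 0.7·10 = 77.5
V: 0.3·85 + 0.7·(-50) = -9.5
Highest Hurwicz score = 97.5 → II.

II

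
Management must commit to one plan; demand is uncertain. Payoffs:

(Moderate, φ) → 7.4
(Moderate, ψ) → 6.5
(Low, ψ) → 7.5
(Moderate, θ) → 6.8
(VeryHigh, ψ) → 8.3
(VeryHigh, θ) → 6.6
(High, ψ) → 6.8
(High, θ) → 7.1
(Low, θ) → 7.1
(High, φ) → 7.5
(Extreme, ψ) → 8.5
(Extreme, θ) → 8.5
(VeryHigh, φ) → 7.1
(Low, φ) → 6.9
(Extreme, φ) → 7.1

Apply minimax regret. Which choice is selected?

Column bests: θ=8.5, φ=7.5, ψ=8.5.
Low regrets: 1.4, 0.6, 1.0 → max 1.4
Moderate regrets: 1.7, 0.1, 2.0 → max 2.0
High regrets: 1.4, 0.0, 1.7 → max 1.7
VeryHigh regrets: 1.9, 0.4, 0.2 → max 1.9
Extreme regrets: 0.0, 0.4, 0.0 → max 0.4
Smallest max regret = 0.4 → Extreme.

Extreme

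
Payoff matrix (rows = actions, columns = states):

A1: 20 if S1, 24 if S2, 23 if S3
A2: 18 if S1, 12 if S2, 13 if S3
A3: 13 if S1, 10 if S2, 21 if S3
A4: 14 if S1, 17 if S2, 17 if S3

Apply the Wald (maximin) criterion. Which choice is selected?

A1

Row minima: A1=20, A2=12, A3=10, A4=14
Best worst-case = 20 → A1.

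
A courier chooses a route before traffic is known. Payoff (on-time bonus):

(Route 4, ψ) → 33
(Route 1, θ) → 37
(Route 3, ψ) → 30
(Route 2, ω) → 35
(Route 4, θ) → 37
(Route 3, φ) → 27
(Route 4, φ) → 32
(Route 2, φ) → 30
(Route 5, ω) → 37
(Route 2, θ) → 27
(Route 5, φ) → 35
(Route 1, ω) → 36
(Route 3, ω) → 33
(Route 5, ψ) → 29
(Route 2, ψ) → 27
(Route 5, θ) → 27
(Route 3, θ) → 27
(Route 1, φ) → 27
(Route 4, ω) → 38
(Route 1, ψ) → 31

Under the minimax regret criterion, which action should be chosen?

Column bests: θ=37, φ=35, ψ=33, ω=38.
Route 1 regrets: 0, 8, 2, 2 → max 8
Route 2 regrets: 10, 5, 6, 3 → max 10
Route 3 regrets: 10, 8, 3, 5 → max 10
Route 4 regrets: 0, 3, 0, 0 → max 3
Route 5 regrets: 10, 0, 4, 1 → max 10
Smallest max regret = 3 → Route 4.

Route 4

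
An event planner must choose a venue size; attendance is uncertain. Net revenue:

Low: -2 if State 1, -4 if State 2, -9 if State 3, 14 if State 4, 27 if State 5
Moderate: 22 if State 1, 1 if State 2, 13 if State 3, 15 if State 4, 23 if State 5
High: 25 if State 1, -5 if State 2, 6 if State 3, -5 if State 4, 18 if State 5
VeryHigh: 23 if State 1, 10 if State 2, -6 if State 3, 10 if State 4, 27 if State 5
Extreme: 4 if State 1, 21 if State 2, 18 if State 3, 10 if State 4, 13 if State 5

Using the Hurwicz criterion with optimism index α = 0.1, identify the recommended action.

Extreme

Low: 0.1·27 + 0.9·(-9) = -5.4
Moderate: 0.1·23 + 0.9·1 = 3.2
High: 0.1·25 + 0.9·(-5) = -2
VeryHigh: 0.1·27 + 0.9·(-6) = -2.7
Extreme: 0.1·21 + 0.9·4 = 5.7
Highest Hurwicz score = 5.7 → Extreme.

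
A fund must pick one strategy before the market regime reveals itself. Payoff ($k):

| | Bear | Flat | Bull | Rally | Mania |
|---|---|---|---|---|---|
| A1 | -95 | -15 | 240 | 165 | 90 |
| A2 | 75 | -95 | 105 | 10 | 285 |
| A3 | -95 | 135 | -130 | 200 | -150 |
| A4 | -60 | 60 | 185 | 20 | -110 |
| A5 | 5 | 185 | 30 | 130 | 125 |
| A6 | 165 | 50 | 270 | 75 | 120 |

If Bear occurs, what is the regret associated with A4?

Best payoff under Bear is 165.
Regret = 165 − (-60) = 225.

225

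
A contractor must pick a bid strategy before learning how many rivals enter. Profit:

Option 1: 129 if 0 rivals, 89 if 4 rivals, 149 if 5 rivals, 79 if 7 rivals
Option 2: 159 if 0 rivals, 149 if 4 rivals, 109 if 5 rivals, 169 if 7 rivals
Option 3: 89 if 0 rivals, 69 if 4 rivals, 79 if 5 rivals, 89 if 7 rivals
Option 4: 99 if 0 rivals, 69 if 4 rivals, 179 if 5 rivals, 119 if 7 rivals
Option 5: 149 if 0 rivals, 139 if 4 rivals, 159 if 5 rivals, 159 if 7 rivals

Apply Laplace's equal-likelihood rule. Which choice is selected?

Option 5

Row averages: Option 1=111.5, Option 2=146.5, Option 3=81.5, Option 4=116.5, Option 5=151.5
Highest average = 151.5 → Option 5.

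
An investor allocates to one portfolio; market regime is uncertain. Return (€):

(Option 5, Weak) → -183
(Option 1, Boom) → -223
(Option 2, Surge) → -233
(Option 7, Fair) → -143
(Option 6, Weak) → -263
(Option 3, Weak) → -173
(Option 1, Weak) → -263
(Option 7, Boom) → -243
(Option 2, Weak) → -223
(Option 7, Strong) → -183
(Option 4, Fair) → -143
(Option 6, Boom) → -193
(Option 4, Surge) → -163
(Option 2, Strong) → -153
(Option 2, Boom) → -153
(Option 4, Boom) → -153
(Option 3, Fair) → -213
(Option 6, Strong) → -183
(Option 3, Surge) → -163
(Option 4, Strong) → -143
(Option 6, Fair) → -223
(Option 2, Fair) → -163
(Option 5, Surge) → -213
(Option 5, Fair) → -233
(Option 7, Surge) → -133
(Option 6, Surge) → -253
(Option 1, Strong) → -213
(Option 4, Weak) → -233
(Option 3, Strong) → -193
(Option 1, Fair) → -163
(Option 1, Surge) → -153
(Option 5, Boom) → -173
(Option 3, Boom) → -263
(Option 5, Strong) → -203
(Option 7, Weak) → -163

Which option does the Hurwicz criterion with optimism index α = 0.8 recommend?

Option 1: 0.8·(-153) + 0.2·(-263) = -175
Option 2: 0.8·(-153) + 0.2·(-233) = -169
Option 3: 0.8·(-163) + 0.2·(-263) = -183
Option 4: 0.8·(-143) + 0.2·(-233) = -161
Option 5: 0.8·(-173) + 0.2·(-233) = -185
Option 6: 0.8·(-183) + 0.2·(-263) = -199
Option 7: 0.8·(-133) + 0.2·(-243) = -155
Highest Hurwicz score = -155 → Option 7.

Option 7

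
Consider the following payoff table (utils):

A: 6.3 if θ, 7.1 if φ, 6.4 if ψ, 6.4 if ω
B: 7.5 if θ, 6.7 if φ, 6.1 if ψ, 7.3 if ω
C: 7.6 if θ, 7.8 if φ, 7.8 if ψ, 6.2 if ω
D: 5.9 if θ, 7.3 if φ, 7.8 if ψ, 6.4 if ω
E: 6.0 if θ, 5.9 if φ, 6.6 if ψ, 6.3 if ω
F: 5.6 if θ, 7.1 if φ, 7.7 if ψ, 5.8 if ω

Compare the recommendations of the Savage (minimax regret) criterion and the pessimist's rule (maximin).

minimax regret → C; maximin → A (disagree)

Column bests: θ=7.6, φ=7.8, ψ=7.8, ω=7.3.
A regrets: 1.3, 0.7, 1.4, 0.9 → max 1.4
B regrets: 0.1, 1.1, 1.7, 0.0 → max 1.7
C regrets: 0.0, 0.0, 0.0, 1.1 → max 1.1
D regrets: 1.7, 0.5, 0.0, 0.9 → max 1.7
E regrets: 1.6, 1.9, 1.2, 1.0 → max 1.9
F regrets: 2.0, 0.7, 0.1, 1.5 → max 2.0
Smallest max regret = 1.1 → C.
Row minima: A=6.3, B=6.1, C=6.2, D=5.9, E=5.9, F=5.6
Best worst-case = 6.3 → A.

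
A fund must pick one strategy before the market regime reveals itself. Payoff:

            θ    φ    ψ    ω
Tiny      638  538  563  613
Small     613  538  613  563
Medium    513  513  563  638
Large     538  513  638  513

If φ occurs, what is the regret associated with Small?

Best payoff under φ is 538.
Regret = 538 − 538 = 0.

0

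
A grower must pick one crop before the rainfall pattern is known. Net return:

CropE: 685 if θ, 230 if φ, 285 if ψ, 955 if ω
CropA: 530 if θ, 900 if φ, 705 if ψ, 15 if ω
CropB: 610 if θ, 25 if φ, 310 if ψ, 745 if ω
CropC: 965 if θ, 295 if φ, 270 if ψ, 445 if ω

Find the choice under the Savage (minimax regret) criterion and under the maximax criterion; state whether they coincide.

Column bests: θ=965, φ=900, ψ=705, ω=955.
CropE regrets: 280, 670, 420, 0 → max 670
CropA regrets: 435, 0, 0, 940 → max 940
CropB regrets: 355, 875, 395, 210 → max 875
CropC regrets: 0, 605, 435, 510 → max 605
Smallest max regret = 605 → CropC.
Row maxima: CropE=955, CropA=900, CropB=745, CropC=965
Best best-case = 965 → CropC.

minimax regret → CropC; maximax → CropC (agree)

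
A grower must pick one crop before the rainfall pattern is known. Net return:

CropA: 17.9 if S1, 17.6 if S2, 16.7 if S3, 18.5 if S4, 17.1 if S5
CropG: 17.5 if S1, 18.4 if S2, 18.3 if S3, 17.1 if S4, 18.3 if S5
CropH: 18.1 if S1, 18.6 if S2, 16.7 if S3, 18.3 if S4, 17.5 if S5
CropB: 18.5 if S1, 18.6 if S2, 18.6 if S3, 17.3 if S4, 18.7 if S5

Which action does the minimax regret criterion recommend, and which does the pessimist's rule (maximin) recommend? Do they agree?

Column bests: S1=18.5, S2=18.6, S3=18.6, S4=18.5, S5=18.7.
CropA regrets: 0.6, 1.0, 1.9, 0.0, 1.6 → max 1.9
CropG regrets: 1.0, 0.2, 0.3, 1.4, 0.4 → max 1.4
CropH regrets: 0.4, 0.0, 1.9, 0.2, 1.2 → max 1.9
CropB regrets: 0.0, 0.0, 0.0, 1.2, 0.0 → max 1.2
Smallest max regret = 1.2 → CropB.
Row minima: CropA=16.7, CropG=17.1, CropH=16.7, CropB=17.3
Best worst-case = 17.3 → CropB.

minimax regret → CropB; maximin → CropB (agree)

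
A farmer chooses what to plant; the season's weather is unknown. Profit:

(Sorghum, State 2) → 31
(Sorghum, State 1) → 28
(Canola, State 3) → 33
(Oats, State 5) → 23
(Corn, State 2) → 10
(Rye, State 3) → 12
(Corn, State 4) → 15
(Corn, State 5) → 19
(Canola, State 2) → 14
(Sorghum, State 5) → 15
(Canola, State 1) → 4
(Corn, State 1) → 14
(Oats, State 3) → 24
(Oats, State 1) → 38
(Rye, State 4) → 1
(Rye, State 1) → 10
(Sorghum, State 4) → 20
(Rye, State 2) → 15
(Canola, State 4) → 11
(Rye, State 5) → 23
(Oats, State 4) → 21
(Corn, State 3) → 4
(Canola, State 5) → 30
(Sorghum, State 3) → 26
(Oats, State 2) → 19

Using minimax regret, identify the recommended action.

Oats

Column bests: State 1=38, State 2=31, State 3=33, State 4=21, State 5=30.
Corn regrets: 24, 21, 29, 6, 11 → max 29
Sorghum regrets: 10, 0, 7, 1, 15 → max 15
Canola regrets: 34, 17, 0, 10, 0 → max 34
Oats regrets: 0, 12, 9, 0, 7 → max 12
Rye regrets: 28, 16, 21, 20, 7 → max 28
Smallest max regret = 12 → Oats.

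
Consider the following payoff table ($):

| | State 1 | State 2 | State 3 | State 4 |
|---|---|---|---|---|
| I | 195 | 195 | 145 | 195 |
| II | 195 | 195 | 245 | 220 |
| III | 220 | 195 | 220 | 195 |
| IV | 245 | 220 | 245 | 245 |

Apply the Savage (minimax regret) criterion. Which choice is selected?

Column bests: State 1=245, State 2=220, State 3=245, State 4=245.
I regrets: 50, 25, 100, 50 → max 100
II regrets: 50, 25, 0, 25 → max 50
III regrets: 25, 25, 25, 50 → max 50
IV regrets: 0, 0, 0, 0 → max 0
Smallest max regret = 0 → IV.

IV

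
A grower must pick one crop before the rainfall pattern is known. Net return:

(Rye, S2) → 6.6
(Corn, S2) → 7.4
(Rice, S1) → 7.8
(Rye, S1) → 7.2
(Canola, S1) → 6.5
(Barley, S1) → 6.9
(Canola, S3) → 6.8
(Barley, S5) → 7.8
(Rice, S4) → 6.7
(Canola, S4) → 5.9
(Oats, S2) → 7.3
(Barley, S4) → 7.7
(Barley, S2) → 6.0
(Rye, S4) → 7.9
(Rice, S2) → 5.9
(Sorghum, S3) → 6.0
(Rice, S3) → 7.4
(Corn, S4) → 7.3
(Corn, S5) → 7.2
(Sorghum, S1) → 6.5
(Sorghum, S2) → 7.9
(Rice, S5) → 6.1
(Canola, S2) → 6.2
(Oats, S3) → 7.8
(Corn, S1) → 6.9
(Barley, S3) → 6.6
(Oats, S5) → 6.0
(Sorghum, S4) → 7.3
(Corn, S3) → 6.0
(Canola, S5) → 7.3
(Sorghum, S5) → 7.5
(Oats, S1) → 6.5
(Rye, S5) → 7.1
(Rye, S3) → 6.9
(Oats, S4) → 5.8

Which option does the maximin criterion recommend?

Rye

Row minima: Sorghum=6.0, Barley=6.0, Rice=5.9, Oats=5.8, Rye=6.6, Canola=5.9, Corn=6.0
Best worst-case = 6.6 → Rye.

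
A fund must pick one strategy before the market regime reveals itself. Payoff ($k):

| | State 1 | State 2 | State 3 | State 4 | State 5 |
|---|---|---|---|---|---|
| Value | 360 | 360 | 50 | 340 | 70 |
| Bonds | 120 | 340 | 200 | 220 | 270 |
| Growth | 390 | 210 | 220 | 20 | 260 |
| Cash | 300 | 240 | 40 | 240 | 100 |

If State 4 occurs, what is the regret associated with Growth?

Best payoff under State 4 is 340.
Regret = 340 − 20 = 320.

320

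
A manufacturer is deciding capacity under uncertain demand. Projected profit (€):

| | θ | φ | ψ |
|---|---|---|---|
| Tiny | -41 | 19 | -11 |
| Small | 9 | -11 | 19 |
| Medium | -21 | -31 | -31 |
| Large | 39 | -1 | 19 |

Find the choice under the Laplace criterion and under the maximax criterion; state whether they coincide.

Row averages: Tiny=-11, Small=17/3, Medium=-83/3, Large=19
Highest average = 19 → Large.
Row maxima: Tiny=19, Small=19, Medium=-21, Large=39
Best best-case = 39 → Large.

laplace → Large; maximax → Large (agree)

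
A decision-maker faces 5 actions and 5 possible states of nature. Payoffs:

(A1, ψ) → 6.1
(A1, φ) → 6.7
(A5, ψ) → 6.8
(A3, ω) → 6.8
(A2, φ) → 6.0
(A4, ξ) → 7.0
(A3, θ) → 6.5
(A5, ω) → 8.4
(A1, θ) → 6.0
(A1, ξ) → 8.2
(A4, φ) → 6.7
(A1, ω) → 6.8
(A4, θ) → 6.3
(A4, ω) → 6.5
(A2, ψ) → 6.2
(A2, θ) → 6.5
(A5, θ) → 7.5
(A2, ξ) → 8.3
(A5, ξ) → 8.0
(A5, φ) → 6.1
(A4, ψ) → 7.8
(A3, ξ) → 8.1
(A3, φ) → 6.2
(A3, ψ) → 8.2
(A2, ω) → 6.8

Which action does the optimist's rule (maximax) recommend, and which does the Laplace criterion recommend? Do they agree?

Row maxima: A1=8.2, A2=8.3, A3=8.2, A4=7.8, A5=8.4
Best best-case = 8.4 → A5.
Row averages: A1=6.76, A2=6.76, A3=7.16, A4=6.86, A5=7.36
Highest average = 7.36 → A5.

maximax → A5; laplace → A5 (agree)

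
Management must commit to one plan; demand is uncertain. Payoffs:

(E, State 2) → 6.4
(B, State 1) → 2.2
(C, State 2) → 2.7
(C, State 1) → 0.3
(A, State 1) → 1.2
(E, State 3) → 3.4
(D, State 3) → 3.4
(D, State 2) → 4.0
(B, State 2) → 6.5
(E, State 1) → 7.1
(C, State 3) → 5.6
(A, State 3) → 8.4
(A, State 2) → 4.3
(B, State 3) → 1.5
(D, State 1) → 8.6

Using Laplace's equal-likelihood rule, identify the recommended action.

Row averages: A=139/30, B=3.4, C=43/15, D=16/3, E=169/30
Highest average = 169/30 → E.

E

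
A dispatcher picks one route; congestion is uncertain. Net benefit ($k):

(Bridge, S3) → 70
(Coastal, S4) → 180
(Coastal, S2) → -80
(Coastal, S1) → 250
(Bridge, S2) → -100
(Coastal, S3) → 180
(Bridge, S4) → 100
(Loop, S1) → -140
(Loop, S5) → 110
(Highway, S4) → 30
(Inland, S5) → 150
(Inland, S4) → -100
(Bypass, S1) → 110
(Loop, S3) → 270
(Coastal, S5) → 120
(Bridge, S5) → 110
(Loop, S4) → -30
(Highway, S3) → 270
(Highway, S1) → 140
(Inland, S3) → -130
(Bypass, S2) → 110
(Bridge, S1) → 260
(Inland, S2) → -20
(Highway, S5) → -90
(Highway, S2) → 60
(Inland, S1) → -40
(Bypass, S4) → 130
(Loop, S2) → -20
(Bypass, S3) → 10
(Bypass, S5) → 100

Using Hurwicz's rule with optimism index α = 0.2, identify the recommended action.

Highway: 0.2·270 + 0.8·(-90) = -18
Inland: 0.2·150 + 0.8·(-130) = -74
Bridge: 0.2·260 + 0.8·(-100) = -28
Loop: 0.2·270 + 0.8·(-140) = -58
Coastal: 0.2·250 + 0.8·(-80) = -14
Bypass: 0.2·130 + 0.8·10 = 34
Highest Hurwicz score = 34 → Bypass.

Bypass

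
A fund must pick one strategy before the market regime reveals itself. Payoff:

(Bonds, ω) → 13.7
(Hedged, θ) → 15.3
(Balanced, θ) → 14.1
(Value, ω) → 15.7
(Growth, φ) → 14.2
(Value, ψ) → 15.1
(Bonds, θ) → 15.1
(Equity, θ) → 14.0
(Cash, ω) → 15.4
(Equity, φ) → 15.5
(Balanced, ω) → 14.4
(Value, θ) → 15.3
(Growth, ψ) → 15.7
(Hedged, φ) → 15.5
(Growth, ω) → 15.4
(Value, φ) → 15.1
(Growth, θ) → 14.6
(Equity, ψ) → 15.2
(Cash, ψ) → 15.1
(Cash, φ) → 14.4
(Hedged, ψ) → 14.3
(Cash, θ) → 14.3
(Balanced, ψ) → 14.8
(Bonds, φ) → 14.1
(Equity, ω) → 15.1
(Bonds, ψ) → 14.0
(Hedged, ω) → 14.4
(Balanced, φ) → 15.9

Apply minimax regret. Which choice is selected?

Column bests: θ=15.3, φ=15.9, ψ=15.7, ω=15.7.
Hedged regrets: 0.0, 0.4, 1.4, 1.3 → max 1.4
Growth regrets: 0.7, 1.7, 0.0, 0.3 → max 1.7
Cash regrets: 1.0, 1.5, 0.6, 0.3 → max 1.5
Value regrets: 0.0, 0.8, 0.6, 0.0 → max 0.8
Bonds regrets: 0.2, 1.8, 1.7, 2.0 → max 2.0
Balanced regrets: 1.2, 0.0, 0.9, 1.3 → max 1.3
Equity regrets: 1.3, 0.4, 0.5, 0.6 → max 1.3
Smallest max regret = 0.8 → Value.

Value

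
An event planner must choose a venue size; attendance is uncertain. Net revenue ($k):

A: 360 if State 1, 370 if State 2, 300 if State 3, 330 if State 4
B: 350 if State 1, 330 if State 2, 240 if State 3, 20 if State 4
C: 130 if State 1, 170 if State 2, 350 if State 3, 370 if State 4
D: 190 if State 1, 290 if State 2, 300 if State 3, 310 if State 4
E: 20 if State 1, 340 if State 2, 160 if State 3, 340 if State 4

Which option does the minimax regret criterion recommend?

Column bests: State 1=360, State 2=370, State 3=350, State 4=370.
A regrets: 0, 0, 50, 40 → max 50
B regrets: 10, 40, 110, 350 → max 350
C regrets: 230, 200, 0, 0 → max 230
D regrets: 170, 80, 50, 60 → max 170
E regrets: 340, 30, 190, 30 → max 340
Smallest max regret = 50 → A.

A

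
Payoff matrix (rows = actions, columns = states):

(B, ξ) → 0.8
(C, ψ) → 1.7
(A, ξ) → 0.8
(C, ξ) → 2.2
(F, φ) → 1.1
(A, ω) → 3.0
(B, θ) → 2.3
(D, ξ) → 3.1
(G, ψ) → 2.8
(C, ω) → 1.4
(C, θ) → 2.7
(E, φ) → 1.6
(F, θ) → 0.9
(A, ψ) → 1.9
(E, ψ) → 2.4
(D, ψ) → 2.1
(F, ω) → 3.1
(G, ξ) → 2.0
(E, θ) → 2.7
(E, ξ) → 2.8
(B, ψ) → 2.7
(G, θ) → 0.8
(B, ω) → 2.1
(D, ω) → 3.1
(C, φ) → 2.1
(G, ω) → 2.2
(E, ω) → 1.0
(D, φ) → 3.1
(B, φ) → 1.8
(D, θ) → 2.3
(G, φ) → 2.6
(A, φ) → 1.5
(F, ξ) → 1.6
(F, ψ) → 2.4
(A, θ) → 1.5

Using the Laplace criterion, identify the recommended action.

D

Row averages: A=1.74, B=1.94, C=2.02, D=2.74, E=2.1, F=1.82, G=2.08
Highest average = 2.74 → D.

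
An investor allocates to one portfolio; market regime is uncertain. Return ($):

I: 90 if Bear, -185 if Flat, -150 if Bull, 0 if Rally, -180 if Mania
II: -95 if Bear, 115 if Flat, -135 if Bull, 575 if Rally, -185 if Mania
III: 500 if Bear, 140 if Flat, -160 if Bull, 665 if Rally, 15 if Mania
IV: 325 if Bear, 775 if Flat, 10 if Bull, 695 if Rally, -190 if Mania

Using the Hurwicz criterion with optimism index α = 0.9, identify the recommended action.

I: 0.9·90 + 0.1·(-185) = 62.5
II: 0.9·575 + 0.1·(-185) = 499
III: 0.9·665 + 0.1·(-160) = 582.5
IV: 0.9·775 + 0.1·(-190) = 678.5
Highest Hurwicz score = 678.5 → IV.

IV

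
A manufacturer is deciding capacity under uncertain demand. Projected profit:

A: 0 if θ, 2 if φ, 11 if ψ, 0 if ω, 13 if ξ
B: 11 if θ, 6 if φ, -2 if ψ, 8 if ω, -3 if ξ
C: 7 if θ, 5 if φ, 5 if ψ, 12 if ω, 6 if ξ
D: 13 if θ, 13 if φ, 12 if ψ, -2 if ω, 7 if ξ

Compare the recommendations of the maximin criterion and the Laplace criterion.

maximin → C; laplace → D (disagree)

Row minima: A=0, B=-3, C=5, D=-2
Best worst-case = 5 → C.
Row averages: A=5.2, B=4, C=7, D=8.6
Highest average = 8.6 → D.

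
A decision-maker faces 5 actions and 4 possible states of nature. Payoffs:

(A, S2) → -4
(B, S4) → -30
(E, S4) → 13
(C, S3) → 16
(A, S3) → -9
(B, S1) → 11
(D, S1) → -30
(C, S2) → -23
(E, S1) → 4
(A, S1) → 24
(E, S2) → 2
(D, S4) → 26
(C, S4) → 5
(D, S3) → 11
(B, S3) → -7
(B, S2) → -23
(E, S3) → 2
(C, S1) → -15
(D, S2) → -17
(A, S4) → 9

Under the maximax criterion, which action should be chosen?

Row maxima: A=24, B=11, C=16, D=26, E=13
Best best-case = 26 → D.

D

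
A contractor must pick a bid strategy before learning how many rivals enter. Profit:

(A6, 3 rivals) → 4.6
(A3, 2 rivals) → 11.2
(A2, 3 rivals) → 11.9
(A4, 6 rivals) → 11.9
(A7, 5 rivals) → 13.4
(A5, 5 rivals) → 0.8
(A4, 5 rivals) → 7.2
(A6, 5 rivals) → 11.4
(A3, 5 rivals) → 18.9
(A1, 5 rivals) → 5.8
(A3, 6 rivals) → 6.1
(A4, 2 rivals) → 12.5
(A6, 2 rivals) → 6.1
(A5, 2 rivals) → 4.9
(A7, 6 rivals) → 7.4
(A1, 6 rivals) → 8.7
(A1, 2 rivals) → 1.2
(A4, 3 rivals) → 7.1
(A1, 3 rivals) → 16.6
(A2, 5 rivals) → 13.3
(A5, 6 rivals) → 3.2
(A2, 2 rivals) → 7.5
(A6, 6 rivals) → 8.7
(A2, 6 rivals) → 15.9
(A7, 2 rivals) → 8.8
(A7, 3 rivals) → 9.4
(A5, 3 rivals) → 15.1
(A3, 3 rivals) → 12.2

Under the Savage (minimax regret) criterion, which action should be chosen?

A2

Column bests: 2 rivals=12.5, 3 rivals=16.6, 5 rivals=18.9, 6 rivals=15.9.
A1 regrets: 11.3, 0.0, 13.1, 7.2 → max 13.1
A2 regrets: 5.0, 4.7, 5.6, 0.0 → max 5.6
A3 regrets: 1.3, 4.4, 0.0, 9.8 → max 9.8
A4 regrets: 0.0, 9.5, 11.7, 4.0 → max 11.7
A5 regrets: 7.6, 1.5, 18.1, 12.7 → max 18.1
A6 regrets: 6.4, 12.0, 7.5, 7.2 → max 12.0
A7 regrets: 3.7, 7.2, 5.5, 8.5 → max 8.5
Smallest max regret = 5.6 → A2.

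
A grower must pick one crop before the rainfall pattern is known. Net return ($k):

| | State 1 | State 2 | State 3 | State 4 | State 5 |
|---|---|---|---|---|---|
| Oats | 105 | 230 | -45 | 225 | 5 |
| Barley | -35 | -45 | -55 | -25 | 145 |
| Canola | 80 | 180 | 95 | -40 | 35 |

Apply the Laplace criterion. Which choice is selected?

Oats

Row averages: Oats=104, Barley=-3, Canola=70
Highest average = 104 → Oats.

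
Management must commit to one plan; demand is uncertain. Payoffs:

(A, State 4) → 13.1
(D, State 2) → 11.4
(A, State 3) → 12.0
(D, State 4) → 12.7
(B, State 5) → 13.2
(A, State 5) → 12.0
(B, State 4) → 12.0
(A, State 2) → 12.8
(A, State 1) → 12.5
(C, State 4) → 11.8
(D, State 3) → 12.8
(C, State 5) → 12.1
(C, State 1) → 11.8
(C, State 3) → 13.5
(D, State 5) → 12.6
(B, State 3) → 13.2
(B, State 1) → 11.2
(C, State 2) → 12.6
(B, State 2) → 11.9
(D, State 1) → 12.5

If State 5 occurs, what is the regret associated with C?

1.1

Best payoff under State 5 is 13.2.
Regret = 13.2 − 12.1 = 1.1.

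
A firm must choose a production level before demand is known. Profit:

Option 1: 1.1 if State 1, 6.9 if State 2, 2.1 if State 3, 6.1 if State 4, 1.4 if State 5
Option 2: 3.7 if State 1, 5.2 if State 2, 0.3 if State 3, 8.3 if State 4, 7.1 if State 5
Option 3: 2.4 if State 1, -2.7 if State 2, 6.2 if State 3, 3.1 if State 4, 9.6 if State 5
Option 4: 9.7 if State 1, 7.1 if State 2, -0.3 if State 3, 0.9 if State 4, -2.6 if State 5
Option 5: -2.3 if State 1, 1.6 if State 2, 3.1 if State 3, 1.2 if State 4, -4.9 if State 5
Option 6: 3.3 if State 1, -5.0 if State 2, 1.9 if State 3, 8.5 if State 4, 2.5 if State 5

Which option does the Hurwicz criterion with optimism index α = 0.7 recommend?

Option 1: 0.7·6.9 + 0.3·1.1 = 5.16
Option 2: 0.7·8.3 + 0.3·0.3 = 5.9
Option 3: 0.7·9.6 + 0.3·(-2.7) = 5.91
Option 4: 0.7·9.7 + 0.3·(-2.6) = 6.01
Option 5: 0.7·3.1 + 0.3·(-4.9) = 0.7
Option 6: 0.7·8.5 + 0.3·(-5.0) = 4.45
Highest Hurwicz score = 6.01 → Option 4.

Option 4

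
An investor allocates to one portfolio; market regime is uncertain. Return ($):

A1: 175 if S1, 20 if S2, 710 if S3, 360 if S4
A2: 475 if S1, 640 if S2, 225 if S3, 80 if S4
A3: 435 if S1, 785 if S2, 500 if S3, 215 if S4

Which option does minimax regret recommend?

A3

Column bests: S1=475, S2=785, S3=710, S4=360.
A1 regrets: 300, 765, 0, 0 → max 765
A2 regrets: 0, 145, 485, 280 → max 485
A3 regrets: 40, 0, 210, 145 → max 210
Smallest max regret = 210 → A3.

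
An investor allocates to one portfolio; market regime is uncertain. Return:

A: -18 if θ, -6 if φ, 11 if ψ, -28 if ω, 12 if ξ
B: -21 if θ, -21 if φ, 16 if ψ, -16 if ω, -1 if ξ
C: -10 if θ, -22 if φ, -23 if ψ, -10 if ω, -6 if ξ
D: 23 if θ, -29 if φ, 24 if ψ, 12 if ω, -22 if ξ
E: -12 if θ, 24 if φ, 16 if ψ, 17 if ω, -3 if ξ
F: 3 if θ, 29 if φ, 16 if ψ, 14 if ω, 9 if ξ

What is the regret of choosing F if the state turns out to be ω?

3

Best payoff under ω is 17.
Regret = 17 − 14 = 3.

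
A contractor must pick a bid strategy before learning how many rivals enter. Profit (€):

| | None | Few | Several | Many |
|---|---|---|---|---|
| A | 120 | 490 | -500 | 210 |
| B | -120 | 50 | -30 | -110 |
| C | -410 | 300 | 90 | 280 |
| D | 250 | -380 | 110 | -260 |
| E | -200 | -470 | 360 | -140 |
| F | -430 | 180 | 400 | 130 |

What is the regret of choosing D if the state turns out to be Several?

290

Best payoff under Several is 400.
Regret = 400 − 110 = 290.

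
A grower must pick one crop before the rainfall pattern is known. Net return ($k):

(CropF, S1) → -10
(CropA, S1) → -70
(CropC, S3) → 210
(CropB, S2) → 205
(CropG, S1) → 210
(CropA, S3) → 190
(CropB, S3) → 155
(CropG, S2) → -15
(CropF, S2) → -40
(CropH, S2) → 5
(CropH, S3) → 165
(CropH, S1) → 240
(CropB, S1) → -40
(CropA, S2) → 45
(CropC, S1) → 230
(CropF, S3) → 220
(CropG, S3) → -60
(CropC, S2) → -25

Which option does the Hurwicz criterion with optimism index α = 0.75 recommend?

CropH

CropH: 0.75·240 + 0.25·5 = 181.25
CropA: 0.75·190 + 0.25·(-70) = 125
CropG: 0.75·210 + 0.25·(-60) = 142.5
CropC: 0.75·230 + 0.25·(-25) = 166.25
CropF: 0.75·220 + 0.25·(-40) = 155
CropB: 0.75·205 + 0.25·(-40) = 143.75
Highest Hurwicz score = 181.25 → CropH.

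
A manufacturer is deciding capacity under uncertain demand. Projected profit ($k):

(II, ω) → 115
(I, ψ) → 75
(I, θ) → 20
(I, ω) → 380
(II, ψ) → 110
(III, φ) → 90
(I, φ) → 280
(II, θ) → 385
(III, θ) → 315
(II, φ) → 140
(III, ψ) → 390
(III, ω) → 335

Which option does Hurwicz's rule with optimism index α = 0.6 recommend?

I: 0.6·380 + 0.4·20 = 236
II: 0.6·385 + 0.4·110 = 275
III: 0.6·390 + 0.4·90 = 270
Highest Hurwicz score = 275 → II.

II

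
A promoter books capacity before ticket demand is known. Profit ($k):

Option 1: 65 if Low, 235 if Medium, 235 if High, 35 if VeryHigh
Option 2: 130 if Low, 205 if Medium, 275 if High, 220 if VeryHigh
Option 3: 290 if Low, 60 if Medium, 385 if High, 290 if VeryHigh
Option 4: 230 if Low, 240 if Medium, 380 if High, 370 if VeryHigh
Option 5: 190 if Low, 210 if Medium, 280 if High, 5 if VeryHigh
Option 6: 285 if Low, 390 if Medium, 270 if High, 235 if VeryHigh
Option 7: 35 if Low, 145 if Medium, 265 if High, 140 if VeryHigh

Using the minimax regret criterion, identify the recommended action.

Option 6

Column bests: Low=290, Medium=390, High=385, VeryHigh=370.
Option 1 regrets: 225, 155, 150, 335 → max 335
Option 2 regrets: 160, 185, 110, 150 → max 185
Option 3 regrets: 0, 330, 0, 80 → max 330
Option 4 regrets: 60, 150, 5, 0 → max 150
Option 5 regrets: 100, 180, 105, 365 → max 365
Option 6 regrets: 5, 0, 115, 135 → max 135
Option 7 regrets: 255, 245, 120, 230 → max 255
Smallest max regret = 135 → Option 6.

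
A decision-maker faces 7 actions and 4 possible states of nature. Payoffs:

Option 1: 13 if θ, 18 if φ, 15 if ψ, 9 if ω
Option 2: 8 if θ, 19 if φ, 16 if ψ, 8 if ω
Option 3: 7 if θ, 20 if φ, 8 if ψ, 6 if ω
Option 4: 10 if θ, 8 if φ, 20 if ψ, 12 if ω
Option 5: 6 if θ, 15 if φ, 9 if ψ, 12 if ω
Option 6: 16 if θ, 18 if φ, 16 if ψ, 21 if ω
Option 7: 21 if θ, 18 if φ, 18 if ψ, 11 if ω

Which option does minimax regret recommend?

Option 6

Column bests: θ=21, φ=20, ψ=20, ω=21.
Option 1 regrets: 8, 2, 5, 12 → max 12
Option 2 regrets: 13, 1, 4, 13 → max 13
Option 3 regrets: 14, 0, 12, 15 → max 15
Option 4 regrets: 11, 12, 0, 9 → max 12
Option 5 regrets: 15, 5, 11, 9 → max 15
Option 6 regrets: 5, 2, 4, 0 → max 5
Option 7 regrets: 0, 2, 2, 10 → max 10
Smallest max regret = 5 → Option 6.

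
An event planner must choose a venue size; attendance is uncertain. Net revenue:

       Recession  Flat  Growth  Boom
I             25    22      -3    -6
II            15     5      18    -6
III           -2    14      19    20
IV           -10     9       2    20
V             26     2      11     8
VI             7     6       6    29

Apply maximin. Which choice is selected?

Row minima: I=-6, II=-6, III=-2, IV=-10, V=2, VI=6
Best worst-case = 6 → VI.

VI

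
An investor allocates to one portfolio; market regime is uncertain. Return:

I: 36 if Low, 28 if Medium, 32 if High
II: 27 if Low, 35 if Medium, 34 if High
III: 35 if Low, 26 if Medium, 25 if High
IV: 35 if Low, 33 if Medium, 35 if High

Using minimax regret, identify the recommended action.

Column bests: Low=36, Medium=35, High=35.
I regrets: 0, 7, 3 → max 7
II regrets: 9, 0, 1 → max 9
III regrets: 1, 9, 10 → max 10
IV regrets: 1, 2, 0 → max 2
Smallest max regret = 2 → IV.

IV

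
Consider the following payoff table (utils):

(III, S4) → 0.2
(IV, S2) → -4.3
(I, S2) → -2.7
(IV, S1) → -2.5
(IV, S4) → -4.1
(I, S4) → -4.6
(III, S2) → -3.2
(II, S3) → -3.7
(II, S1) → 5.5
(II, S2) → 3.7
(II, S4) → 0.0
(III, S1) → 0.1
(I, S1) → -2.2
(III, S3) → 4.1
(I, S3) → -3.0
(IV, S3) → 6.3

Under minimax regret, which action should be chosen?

Column bests: S1=5.5, S2=3.7, S3=6.3, S4=0.2.
I regrets: 7.7, 6.4, 9.3, 4.8 → max 9.3
II regrets: 0.0, 0.0, 10.0, 0.2 → max 10.0
III regrets: 5.4, 6.9, 2.2, 0.0 → max 6.9
IV regrets: 8.0, 8.0, 0.0, 4.3 → max 8.0
Smallest max regret = 6.9 → III.

III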